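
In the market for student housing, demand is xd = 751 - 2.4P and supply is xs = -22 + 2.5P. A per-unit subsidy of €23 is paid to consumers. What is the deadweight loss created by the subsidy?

Pre-subsidy: 751 - 2.4P = -22 + 2.5P gives P* = 7730/49, x* = 18247/49.
With the rebate, buyers effectively pay Pb = Ps − 23, where Ps is the price sellers receive.
Demand in terms of Ps becomes xd = 751 − 2.4(Ps − 23) = 806.2 - 2.4Ps. Setting this equal to supply: 806.2 - 2.4Ps = -22 + 2.5Ps, so Ps = 8282/49.
Buyers pay Pb = 8282/49 − 23 = 7155/49; x' = -22 + 2.5·(8282/49) = 19627/49.
The subsidy expands output by 19627/49 − 18247/49 = 1380/49 past the efficient level; on those units the gap between marginal cost and willingness to pay runs from 0 up to 23.
DWL = ½ × 23 × 1380/49 = 15870/49.

Deadweight loss = 15870/49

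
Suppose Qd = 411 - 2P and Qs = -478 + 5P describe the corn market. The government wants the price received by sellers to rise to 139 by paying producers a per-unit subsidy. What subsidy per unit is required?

Required subsidy s = 42 per unit

At a seller price of 139, quantity supplied is -478 + 5·139 = 217.
Buyers absorb 217 only when they pay Pb with 411 − 2·Pb = 217, i.e. Pb = 97.
s = Ps − Pb = 139 − 97 = 42.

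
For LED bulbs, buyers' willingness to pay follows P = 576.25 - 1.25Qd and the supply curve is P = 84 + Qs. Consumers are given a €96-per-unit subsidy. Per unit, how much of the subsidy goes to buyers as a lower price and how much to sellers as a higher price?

Buyers gain 160/3 per unit; sellers gain 128/3 per unit

Pre-subsidy: 576.25 - 1.25Q = 84 + Q gives Q* = 1969/9 and P* = 2725/9.
With the rebate, buyers effectively pay Pb = Ps − 96, where Ps is the price sellers receive.
On the curves, Pb = 576.25 - 1.25Q and Ps = 84 + Q; the wedge Ps − Pb = 96 gives 84 + Q − (576.25 - 1.25Q) = 96, so Q' = 2353/9.
Then Pb = 576.25 − 1.25·(2353/9) = 2245/9 and Ps = 84 + 1·(2353/9) = 3109/9.
Buyers' price falls by P* − Pb = 2725/9 − 2245/9 = 160/3; sellers' price rises by Ps − P* = 3109/9 − 2725/9 = 128/3.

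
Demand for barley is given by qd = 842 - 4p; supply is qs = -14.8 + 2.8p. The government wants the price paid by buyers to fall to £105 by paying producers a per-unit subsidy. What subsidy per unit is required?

Required subsidy s = £51 per unit

At a buyer price of 105, quantity demanded is 842 − 4·105 = 422.
Sellers supply 422 only when they receive ps with -14.8 + 2.8·ps = 422, i.e. ps = 156.
s = ps − pb = 156 − 105 = 51.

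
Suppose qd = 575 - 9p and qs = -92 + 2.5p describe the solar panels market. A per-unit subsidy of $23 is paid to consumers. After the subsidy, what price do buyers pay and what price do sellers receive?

Pre-subsidy: 575 - 9p = -92 + 2.5p gives p* = 58, q* = 53.
With the rebate, buyers effectively pay pb = ps − 23, where ps is the price sellers receive.
Demand in terms of ps becomes qd = 575 − 9(ps − 23) = 782 - 9ps. Setting this equal to supply: 782 - 9ps = -92 + 2.5ps, so ps = 76.
Buyers pay pb = 76 − 23 = 53; q' = -92 + 2.5·76 = 98.

Buyers pay $53; sellers receive $76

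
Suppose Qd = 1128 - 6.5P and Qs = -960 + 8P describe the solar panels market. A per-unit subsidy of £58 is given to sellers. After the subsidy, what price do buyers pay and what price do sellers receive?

Buyers pay £112; sellers receive £170

Pre-subsidy: 1128 - 6.5P = -960 + 8P gives P* = 144, Q* = 192.
With the subsidy, sellers receive Ps = Pb + 58 for each unit, where Pb is the price buyers pay.
Supply in terms of Pb becomes Qs = -960 + 8(Pb + 58) = -496 + 8Pb. Setting this equal to demand: 1128 - 6.5Pb = -496 + 8Pb, so Pb = 112.
Sellers receive Ps = 112 + 58 = 170; Q' = 1128 − 6.5·112 = 400.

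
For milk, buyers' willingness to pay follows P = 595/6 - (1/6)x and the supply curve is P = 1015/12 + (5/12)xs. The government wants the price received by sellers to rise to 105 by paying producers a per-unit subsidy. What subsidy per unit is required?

Required subsidy s = 14 per unit

At a seller price of 105, quantity supplied is -203 + 2.4·105 = 49.
Buyers absorb 49 only when they pay Pb = 595/6 − (1/6)·49 = 91.
s = Ps − Pb = 105 − 91 = 14.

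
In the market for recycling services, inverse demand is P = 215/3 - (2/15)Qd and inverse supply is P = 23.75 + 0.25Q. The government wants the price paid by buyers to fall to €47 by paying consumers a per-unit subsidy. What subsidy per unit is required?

At a buyer price of 47, quantity demanded is 537.5 − 7.5·47 = 185.
Sellers supply 185 only when they receive Ps = 23.75 + 0.25·185 = 70.
s = Ps − Pb = 70 − 47 = 23.

Required subsidy s = €23 per unit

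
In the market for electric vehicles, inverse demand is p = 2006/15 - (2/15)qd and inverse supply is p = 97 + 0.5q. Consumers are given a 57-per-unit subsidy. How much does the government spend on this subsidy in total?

Government cost = 8436

Pre-subsidy: 2006/15 - (2/15)q = 97 + 0.5q gives q* = 58 and p* = 126.
With the rebate, buyers effectively pay pb = ps − 57, where ps is the price sellers receive.
On the curves, pb = 2006/15 - (2/15)q and ps = 97 + 0.5q; the wedge ps − pb = 57 gives 97 + 0.5q − (2006/15 - (2/15)q) = 57, so q' = 148.
Then pb = 2006/15 − (2/15)·148 = 114 and ps = 97 + 0.5·148 = 171.
Government outlay = subsidy × quantity = 57 × 148 = 8436.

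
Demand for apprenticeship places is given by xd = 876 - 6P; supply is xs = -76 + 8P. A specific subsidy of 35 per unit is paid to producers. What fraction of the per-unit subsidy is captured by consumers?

Pre-subsidy: 876 - 6P = -76 + 8P gives P* = 68, x* = 468.
With the subsidy, sellers receive Ps = Pb + 35 for each unit, where Pb is the price buyers pay.
Supply in terms of Pb becomes xs = -76 + 8(Pb + 35) = 204 + 8Pb. Setting this equal to demand: 876 - 6Pb = 204 + 8Pb, so Pb = 48.
Sellers receive Ps = 48 + 35 = 83; x' = 876 − 6·48 = 588.
Buyers' price falls by P* − Pb = 68 − 48 = 20; sellers' price rises by Ps − P* = 83 − 68 = 15.
So consumers capture 20/35 = 4/7 of each unit of subsidy.

Consumer share = 4/7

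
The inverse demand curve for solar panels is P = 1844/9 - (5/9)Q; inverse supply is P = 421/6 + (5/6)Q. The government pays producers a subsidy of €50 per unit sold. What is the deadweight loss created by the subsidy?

Pre-subsidy: 1844/9 - (5/9)Q = 421/6 + (5/6)Q gives Q* = 97 and P* = 151.
With the subsidy, sellers receive Ps = Pb + 50 for each unit, where Pb is the price buyers pay.
On the curves, Pb = 1844/9 - (5/9)Q and Ps = 421/6 + (5/6)Q; the wedge Ps − Pb = 50 gives 421/6 + (5/6)Q − (1844/9 - (5/9)Q) = 50, so Q' = 133.
Then Pb = 1844/9 − (5/9)·133 = 131 and Ps = 421/6 + (5/6)·133 = 181.
The subsidy expands output by 133 − 97 = 36 past the efficient level; on those units the gap between marginal cost and willingness to pay runs from 0 up to 50.
DWL = ½ × 50 × 36 = 900.

Deadweight loss = €900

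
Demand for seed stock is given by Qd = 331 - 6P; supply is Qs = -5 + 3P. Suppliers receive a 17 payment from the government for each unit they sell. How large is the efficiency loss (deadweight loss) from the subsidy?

Pre-subsidy: 331 - 6P = -5 + 3P gives P* = 112/3, Q* = 107.
With the subsidy, sellers receive Ps = Pb + 17 for each unit, where Pb is the price buyers pay.
Supply in terms of Pb becomes Qs = -5 + 3(Pb + 17) = 46 + 3Pb. Setting this equal to demand: 331 - 6Pb = 46 + 3Pb, so Pb = 95/3.
Sellers receive Ps = 95/3 + 17 = 146/3; Q' = 331 − 6·(95/3) = 141.
The subsidy expands output by 141 − 107 = 34 past the efficient level; on those units the gap between marginal cost and willingness to pay runs from 0 up to 17.
DWL = ½ × 17 × 34 = 289.

Deadweight loss = 289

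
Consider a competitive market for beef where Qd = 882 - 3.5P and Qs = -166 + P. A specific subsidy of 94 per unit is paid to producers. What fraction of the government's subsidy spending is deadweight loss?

Pre-subsidy: 882 - 3.5P = -166 + P gives P* = 2096/9, Q* = 602/9.
With the subsidy, sellers receive Ps = Pb + 94 for each unit, where Pb is the price buyers pay.
Supply in terms of Pb becomes Qs = -166 + 1(Pb + 94) = -72 + Pb. Setting this equal to demand: 882 - 3.5Pb = -72 + Pb, so Pb = 212.
Sellers receive Ps = 212 + 94 = 306; Q' = 882 − 3.5·212 = 140.
ΔCS = ½(602/9 + 140)(2096/9 − 212) = 175028/81; ΔPS = ½(602/9 + 140)(306 − 2096/9) = 612598/81.
Government spending = 94 × 140 = 13160.
DWL = ½ × 94 × (140 − 602/9) = 30926/9; fraction = (30926/9) / 13160 = 47/180.

DWL / government spending = 47/180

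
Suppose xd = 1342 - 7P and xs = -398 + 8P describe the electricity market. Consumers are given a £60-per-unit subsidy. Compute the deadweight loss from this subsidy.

Deadweight loss = £6720

Pre-subsidy: 1342 - 7P = -398 + 8P gives P* = 116, x* = 530.
With the rebate, buyers effectively pay Pb = Ps − 60, where Ps is the price sellers receive.
Demand in terms of Ps becomes xd = 1342 − 7(Ps − 60) = 1762 - 7Ps. Setting this equal to supply: 1762 - 7Ps = -398 + 8Ps, so Ps = 144.
Buyers pay Pb = 144 − 60 = 84; x' = -398 + 8·144 = 754.
The subsidy expands output by 754 − 530 = 224 past the efficient level; on those units the gap between marginal cost and willingness to pay runs from 0 up to 60.
DWL = ½ × 60 × 224 = 6720.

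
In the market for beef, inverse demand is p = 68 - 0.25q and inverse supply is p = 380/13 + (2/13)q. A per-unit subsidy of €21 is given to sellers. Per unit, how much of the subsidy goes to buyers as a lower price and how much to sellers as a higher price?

Buyers gain €13 per unit; sellers gain €8 per unit

Pre-subsidy: 68 - 0.25q = 380/13 + (2/13)q gives q* = 96 and p* = 44.
With the subsidy, sellers receive ps = pb + 21 for each unit, where pb is the price buyers pay.
On the curves, pb = 68 - 0.25q and ps = 380/13 + (2/13)q; the wedge ps − pb = 21 gives 380/13 + (2/13)q − (68 - 0.25q) = 21, so q' = 148.
Then pb = 68 − 0.25·148 = 31 and ps = 380/13 + (2/13)·148 = 52.
Buyers' price falls by p* − pb = 44 − 31 = 13; sellers' price rises by ps − p* = 52 − 44 = 8.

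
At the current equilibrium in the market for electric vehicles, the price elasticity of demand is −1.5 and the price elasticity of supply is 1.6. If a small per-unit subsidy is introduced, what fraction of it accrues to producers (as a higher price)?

Producer share = 15/31

For a small subsidy around the equilibrium, the benefit split depends on the relative slopes, which at a point are proportional to the elasticities.
Buyer share = εs/(εs + |εd|) = 1.6/(1.6 + 1.5) = 16/31; seller share = |εd|/(εs + |εd|) = 15/31.
So producers capture 15/31 of the subsidy.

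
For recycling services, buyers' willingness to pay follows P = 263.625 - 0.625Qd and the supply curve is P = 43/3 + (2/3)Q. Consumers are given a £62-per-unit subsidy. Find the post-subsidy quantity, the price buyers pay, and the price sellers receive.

Pre-subsidy: 263.625 - 0.625Q = 43/3 + (2/3)Q gives Q* = 193 and P* = 143.
With the rebate, buyers effectively pay Pb = Ps − 62, where Ps is the price sellers receive.
On the curves, Pb = 263.625 - 0.625Q and Ps = 43/3 + (2/3)Q; the wedge Ps − Pb = 62 gives 43/3 + (2/3)Q − (263.625 - 0.625Q) = 62, so Q' = 241.
Then Pb = 263.625 − 0.625·241 = 113 and Ps = 43/3 + (2/3)·241 = 175.

Q' = 241; buyers pay £113; sellers receive £175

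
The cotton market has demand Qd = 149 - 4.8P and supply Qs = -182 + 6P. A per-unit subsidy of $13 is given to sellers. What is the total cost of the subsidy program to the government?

Pre-subsidy: 149 - 4.8P = -182 + 6P gives P* = 1655/54, Q* = 17/9.
With the subsidy, sellers receive Ps = Pb + 13 for each unit, where Pb is the price buyers pay.
Supply in terms of Pb becomes Qs = -182 + 6(Pb + 13) = -104 + 6Pb. Setting this equal to demand: 149 - 4.8Pb = -104 + 6Pb, so Pb = 1265/54.
Sellers receive Ps = 1265/54 + 13 = 1967/54; Q' = 149 − 4.8·(1265/54) = 329/9.
Government outlay = subsidy × quantity = 13 × 329/9 = 4277/9.

Government cost = 4277/9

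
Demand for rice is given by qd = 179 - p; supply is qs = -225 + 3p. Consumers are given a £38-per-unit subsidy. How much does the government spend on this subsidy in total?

Pre-subsidy: 179 - p = -225 + 3p gives p* = 101, q* = 78.
With the rebate, buyers effectively pay pb = ps − 38, where ps is the price sellers receive.
Demand in terms of ps becomes qd = 179 − 1(ps − 38) = 217 - ps. Setting this equal to supply: 217 - ps = -225 + 3ps, so ps = 110.5.
Buyers pay pb = 110.5 − 38 = 72.5; q' = -225 + 3·110.5 = 106.5.
Government outlay = subsidy × quantity = 38 × 106.5 = 4047.

Government cost = £4047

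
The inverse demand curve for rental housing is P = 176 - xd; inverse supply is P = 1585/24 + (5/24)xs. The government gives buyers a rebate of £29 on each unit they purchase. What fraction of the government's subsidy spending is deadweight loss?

DWL / government spending = 12/115

Pre-subsidy: 176 - x = 1585/24 + (5/24)x gives x* = 91 and P* = 85.
With the rebate, buyers effectively pay Pb = Ps − 29, where Ps is the price sellers receive.
On the curves, Pb = 176 - x and Ps = 1585/24 + (5/24)x; the wedge Ps − Pb = 29 gives 1585/24 + (5/24)x − (176 - x) = 29, so x' = 115.
Then Pb = 176 − 1·115 = 61 and Ps = 1585/24 + (5/24)·115 = 90.
ΔCS = ½(91 + 115)(85 − 61) = 2472; ΔPS = ½(91 + 115)(90 − 85) = 515.
Government spending = 29 × 115 = 3335.
DWL = ½ × 29 × (115 − 91) = 348; fraction = 348 / 3335 = 12/115.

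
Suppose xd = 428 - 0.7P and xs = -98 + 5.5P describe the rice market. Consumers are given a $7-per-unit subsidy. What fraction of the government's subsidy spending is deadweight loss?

Pre-subsidy: 428 - 0.7P = -98 + 5.5P gives P* = 2630/31, x* = 11427/31.
With the rebate, buyers effectively pay Pb = Ps − 7, where Ps is the price sellers receive.
Demand in terms of Ps becomes xd = 428 − 0.7(Ps − 7) = 432.9 - 0.7Ps. Setting this equal to supply: 432.9 - 0.7Ps = -98 + 5.5Ps, so Ps = 5309/62.
Buyers pay Pb = 5309/62 − 7 = 4875/62; x' = -98 + 5.5·(5309/62) = 46247/124.
ΔCS = ½(11427/31 + 46247/124)(2630/31 − 4875/62) = 35402675/15376; ΔPS = ½(11427/31 + 46247/124)(5309/62 − 2630/31) = 4505795/15376.
Government spending = 7 × 46247/124 = 323729/124.
DWL = ½ × 7 × (46247/124 − 11427/31) = 3773/248; fraction = (3773/248) / (323729/124) = 539/92494.

DWL / government spending = 539/92494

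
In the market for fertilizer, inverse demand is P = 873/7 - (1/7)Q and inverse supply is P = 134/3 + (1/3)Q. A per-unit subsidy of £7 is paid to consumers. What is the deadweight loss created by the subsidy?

Deadweight loss = £51.45

Pre-subsidy: 873/7 - (1/7)Q = 134/3 + (1/3)Q gives Q* = 168.1 and P* = 100.7.
With the rebate, buyers effectively pay Pb = Ps − 7, where Ps is the price sellers receive.
On the curves, Pb = 873/7 - (1/7)Q and Ps = 134/3 + (1/3)Q; the wedge Ps − Pb = 7 gives 134/3 + (1/3)Q − (873/7 - (1/7)Q) = 7, so Q' = 182.8.
Then Pb = 873/7 − (1/7)·182.8 = 98.6 and Ps = 134/3 + (1/3)·182.8 = 105.6.
The subsidy expands output by 182.8 − 168.1 = 14.7 past the efficient level; on those units the gap between marginal cost and willingness to pay runs from 0 up to 7.
DWL = ½ × 7 × 14.7 = 51.45.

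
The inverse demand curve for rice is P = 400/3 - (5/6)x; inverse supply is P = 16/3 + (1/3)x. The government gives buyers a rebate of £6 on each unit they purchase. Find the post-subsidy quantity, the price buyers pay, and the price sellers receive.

x' = 804/7; buyers pay 790/21; sellers receive 916/21

Pre-subsidy: 400/3 - (5/6)x = 16/3 + (1/3)x gives x* = 768/7 and P* = 880/21.
With the rebate, buyers effectively pay Pb = Ps − 6, where Ps is the price sellers receive.
On the curves, Pb = 400/3 - (5/6)x and Ps = 16/3 + (1/3)x; the wedge Ps − Pb = 6 gives 16/3 + (1/3)x − (400/3 - (5/6)x) = 6, so x' = 804/7.
Then Pb = 400/3 − (5/6)·(804/7) = 790/21 and Ps = 16/3 + (1/3)·(804/7) = 916/21.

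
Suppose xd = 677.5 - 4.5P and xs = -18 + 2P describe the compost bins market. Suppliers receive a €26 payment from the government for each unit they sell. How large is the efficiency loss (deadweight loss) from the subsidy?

Deadweight loss = €468

Pre-subsidy: 677.5 - 4.5P = -18 + 2P gives P* = 107, x* = 196.
With the subsidy, sellers receive Ps = Pb + 26 for each unit, where Pb is the price buyers pay.
Supply in terms of Pb becomes xs = -18 + 2(Pb + 26) = 34 + 2Pb. Setting this equal to demand: 677.5 - 4.5Pb = 34 + 2Pb, so Pb = 99.
Sellers receive Ps = 99 + 26 = 125; x' = 677.5 − 4.5·99 = 232.
The subsidy expands output by 232 − 196 = 36 past the efficient level; on those units the gap between marginal cost and willingness to pay runs from 0 up to 26.
DWL = ½ × 26 × 36 = 468.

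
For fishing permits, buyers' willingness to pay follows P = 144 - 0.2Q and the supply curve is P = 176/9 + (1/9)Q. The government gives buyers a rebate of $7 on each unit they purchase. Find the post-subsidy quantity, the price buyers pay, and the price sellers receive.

Q' = 422.5; buyers pay $59.5; sellers receive $66.5

Pre-subsidy: 144 - 0.2Q = 176/9 + (1/9)Q gives Q* = 400 and P* = 64.
With the rebate, buyers effectively pay Pb = Ps − 7, where Ps is the price sellers receive.
On the curves, Pb = 144 - 0.2Q and Ps = 176/9 + (1/9)Q; the wedge Ps − Pb = 7 gives 176/9 + (1/9)Q − (144 - 0.2Q) = 7, so Q' = 422.5.
Then Pb = 144 − 0.2·422.5 = 59.5 and Ps = 176/9 + (1/9)·422.5 = 66.5.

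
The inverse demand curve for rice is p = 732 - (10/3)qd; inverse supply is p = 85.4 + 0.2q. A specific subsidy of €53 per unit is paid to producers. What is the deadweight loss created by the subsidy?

Pre-subsidy: 732 - (10/3)q = 85.4 + 0.2q gives q* = 183 and p* = 122.
With the subsidy, sellers receive ps = pb + 53 for each unit, where pb is the price buyers pay.
On the curves, pb = 732 - (10/3)q and ps = 85.4 + 0.2q; the wedge ps − pb = 53 gives 85.4 + 0.2q − (732 - (10/3)q) = 53, so q' = 198.
Then pb = 732 − (10/3)·198 = 72 and ps = 85.4 + 0.2·198 = 125.
The subsidy expands output by 198 − 183 = 15 past the efficient level; on those units the gap between marginal cost and willingness to pay runs from 0 up to 53.
DWL = ½ × 53 × 15 = 397.5.

Deadweight loss = €397.5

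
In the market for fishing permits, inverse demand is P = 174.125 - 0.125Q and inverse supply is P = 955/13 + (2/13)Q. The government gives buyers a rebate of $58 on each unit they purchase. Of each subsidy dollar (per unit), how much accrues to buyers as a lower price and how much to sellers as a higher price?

Buyers gain $26 per unit; sellers gain $32 per unit

Pre-subsidy: 174.125 - 0.125Q = 955/13 + (2/13)Q gives Q* = 361 and P* = 129.
With the rebate, buyers effectively pay Pb = Ps − 58, where Ps is the price sellers receive.
On the curves, Pb = 174.125 - 0.125Q and Ps = 955/13 + (2/13)Q; the wedge Ps − Pb = 58 gives 955/13 + (2/13)Q − (174.125 - 0.125Q) = 58, so Q' = 569.
Then Pb = 174.125 − 0.125·569 = 103 and Ps = 955/13 + (2/13)·569 = 161.
Buyers' price falls by P* − Pb = 129 − 103 = 26; sellers' price rises by Ps − P* = 161 − 129 = 32.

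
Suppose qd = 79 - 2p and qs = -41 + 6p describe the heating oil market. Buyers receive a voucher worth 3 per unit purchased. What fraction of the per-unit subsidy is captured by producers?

Pre-subsidy: 79 - 2p = -41 + 6p gives p* = 15, q* = 49.
With the rebate, buyers effectively pay pb = ps − 3, where ps is the price sellers receive.
Demand in terms of ps becomes qd = 79 − 2(ps − 3) = 85 - 2ps. Setting this equal to supply: 85 - 2ps = -41 + 6ps, so ps = 15.75.
Buyers pay pb = 15.75 − 3 = 12.75; q' = -41 + 6·15.75 = 53.5.
Buyers' price falls by p* − pb = 15 − 12.75 = 2.25; sellers' price rises by ps − p* = 15.75 − 15 = 0.75.
So producers capture 0.75/3 = 0.25 of each unit of subsidy.

Producer share = 0.25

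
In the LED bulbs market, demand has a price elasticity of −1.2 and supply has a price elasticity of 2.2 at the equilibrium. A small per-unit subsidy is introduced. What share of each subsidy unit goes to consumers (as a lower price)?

Consumer share = 11/17

For a small subsidy around the equilibrium, the benefit split depends on the relative slopes, which at a point are proportional to the elasticities.
Buyer share = εs/(εs + |εd|) = 2.2/(2.2 + 1.2) = 11/17; seller share = |εd|/(εs + |εd|) = 6/17.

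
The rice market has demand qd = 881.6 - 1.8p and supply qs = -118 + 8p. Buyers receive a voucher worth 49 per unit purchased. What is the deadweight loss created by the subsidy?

Pre-subsidy: 881.6 - 1.8p = -118 + 8p gives p* = 102, q* = 698.
With the rebate, buyers effectively pay pb = ps − 49, where ps is the price sellers receive.
Demand in terms of ps becomes qd = 881.6 − 1.8(ps − 49) = 969.8 - 1.8ps. Setting this equal to supply: 969.8 - 1.8ps = -118 + 8ps, so ps = 111.
Buyers pay pb = 111 − 49 = 62; q' = -118 + 8·111 = 770.
The subsidy expands output by 770 − 698 = 72 past the efficient level; on those units the gap between marginal cost and willingness to pay runs from 0 up to 49.
DWL = ½ × 49 × 72 = 1764.

Deadweight loss = 1764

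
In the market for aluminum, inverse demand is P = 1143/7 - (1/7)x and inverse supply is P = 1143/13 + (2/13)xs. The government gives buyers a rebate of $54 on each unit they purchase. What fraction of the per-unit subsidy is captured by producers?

Pre-subsidy: 1143/7 - (1/7)x = 1143/13 + (2/13)x gives x* = 254 and P* = 127.
With the rebate, buyers effectively pay Pb = Ps − 54, where Ps is the price sellers receive.
On the curves, Pb = 1143/7 - (1/7)x and Ps = 1143/13 + (2/13)x; the wedge Ps − Pb = 54 gives 1143/13 + (2/13)x − (1143/7 - (1/7)x) = 54, so x' = 436.
Then Pb = 1143/7 − (1/7)·436 = 101 and Ps = 1143/13 + (2/13)·436 = 155.
Buyers' price falls by P* − Pb = 127 − 101 = 26; sellers' price rises by Ps − P* = 155 − 127 = 28.
So producers capture 28/54 = 14/27 of each unit of subsidy.

Producer share = 14/27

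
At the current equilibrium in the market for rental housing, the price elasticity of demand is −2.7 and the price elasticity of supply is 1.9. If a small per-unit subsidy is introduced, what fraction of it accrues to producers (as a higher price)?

Producer share = 27/46

For a small subsidy around the equilibrium, the benefit split depends on the relative slopes, which at a point are proportional to the elasticities.
Buyer share = εs/(εs + |εd|) = 1.9/(1.9 + 2.7) = 19/46; seller share = |εd|/(εs + |εd|) = 27/46.
So producers capture 27/46 of the subsidy.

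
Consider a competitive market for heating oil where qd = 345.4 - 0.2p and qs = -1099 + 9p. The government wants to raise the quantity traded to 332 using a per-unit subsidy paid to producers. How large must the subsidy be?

Required subsidy s = 92 per unit

At q = 332, invert demand for the buyer price: pb = (345.4 − 332)/0.2 = 67; invert supply for the seller price: ps = (332 − (-1099))/9 = 159.
The subsidy must fill the gap: s = ps − pb = 159 − 67 = 92.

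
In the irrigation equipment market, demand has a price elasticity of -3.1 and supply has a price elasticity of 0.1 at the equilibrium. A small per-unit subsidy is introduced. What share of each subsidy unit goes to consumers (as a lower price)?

Consumer share = 0.03125

For a small subsidy around the equilibrium, the benefit split depends on the relative slopes, which at a point are proportional to the elasticities.
Buyer share = εs/(εs + |εd|) = 0.1/(0.1 + 3.1) = 0.03125; seller share = |εd|/(εs + |εd|) = 0.96875.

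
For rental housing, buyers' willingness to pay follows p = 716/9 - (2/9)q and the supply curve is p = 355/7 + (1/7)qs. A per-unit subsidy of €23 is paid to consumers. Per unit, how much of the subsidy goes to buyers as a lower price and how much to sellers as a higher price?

Buyers gain €14 per unit; sellers gain €9 per unit

Pre-subsidy: 716/9 - (2/9)q = 355/7 + (1/7)q gives q* = 79 and p* = 62.
With the rebate, buyers effectively pay pb = ps − 23, where ps is the price sellers receive.
On the curves, pb = 716/9 - (2/9)q and ps = 355/7 + (1/7)q; the wedge ps − pb = 23 gives 355/7 + (1/7)q − (716/9 - (2/9)q) = 23, so q' = 142.
Then pb = 716/9 − (2/9)·142 = 48 and ps = 355/7 + (1/7)·142 = 71.
Buyers' price falls by p* − pb = 62 − 48 = 14; sellers' price rises by ps − p* = 71 − 62 = 9.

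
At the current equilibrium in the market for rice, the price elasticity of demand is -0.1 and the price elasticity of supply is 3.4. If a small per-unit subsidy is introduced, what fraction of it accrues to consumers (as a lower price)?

Consumer share = 34/35

For a small subsidy around the equilibrium, the benefit split depends on the relative slopes, which at a point are proportional to the elasticities.
Buyer share = εs/(εs + |εd|) = 3.4/(3.4 + 0.1) = 34/35; seller share = |εd|/(εs + |εd|) = 1/35.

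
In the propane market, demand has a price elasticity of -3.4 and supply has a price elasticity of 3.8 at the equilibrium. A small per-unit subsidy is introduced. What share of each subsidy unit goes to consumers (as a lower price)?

Consumer share = 19/36

For a small subsidy around the equilibrium, the benefit split depends on the relative slopes, which at a point are proportional to the elasticities.
Buyer share = εs/(εs + |εd|) = 3.8/(3.8 + 3.4) = 19/36; seller share = |εd|/(εs + |εd|) = 17/36.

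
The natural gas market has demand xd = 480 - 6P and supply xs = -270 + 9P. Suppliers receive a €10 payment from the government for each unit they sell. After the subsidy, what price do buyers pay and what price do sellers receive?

Buyers pay €44; sellers receive €54

Pre-subsidy: 480 - 6P = -270 + 9P gives P* = 50, x* = 180.
With the subsidy, sellers receive Ps = Pb + 10 for each unit, where Pb is the price buyers pay.
Supply in terms of Pb becomes xs = -270 + 9(Pb + 10) = -180 + 9Pb. Setting this equal to demand: 480 - 6Pb = -180 + 9Pb, so Pb = 44.
Sellers receive Ps = 44 + 10 = 54; x' = 480 − 6·44 = 216.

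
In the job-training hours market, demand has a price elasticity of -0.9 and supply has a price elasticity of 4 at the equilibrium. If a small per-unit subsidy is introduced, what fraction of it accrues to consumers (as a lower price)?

For a small subsidy around the equilibrium, the benefit split depends on the relative slopes, which at a point are proportional to the elasticities.
Buyer share = εs/(εs + |εd|) = 4/(4 + 0.9) = 40/49; seller share = |εd|/(εs + |εd|) = 9/49.

Consumer share = 40/49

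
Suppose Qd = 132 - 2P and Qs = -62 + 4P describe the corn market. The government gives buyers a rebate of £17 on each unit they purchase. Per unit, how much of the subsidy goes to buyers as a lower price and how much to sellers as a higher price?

Pre-subsidy: 132 - 2P = -62 + 4P gives P* = 97/3, Q* = 202/3.
With the rebate, buyers effectively pay Pb = Ps − 17, where Ps is the price sellers receive.
Demand in terms of Ps becomes Qd = 132 − 2(Ps − 17) = 166 - 2Ps. Setting this equal to supply: 166 - 2Ps = -62 + 4Ps, so Ps = 38.
Buyers pay Pb = 38 − 17 = 21; Q' = -62 + 4·38 = 90.
Buyers' price falls by P* − Pb = 97/3 − 21 = 34/3; sellers' price rises by Ps − P* = 38 − 97/3 = 17/3.

Buyers gain 34/3 per unit; sellers gain 17/3 per unit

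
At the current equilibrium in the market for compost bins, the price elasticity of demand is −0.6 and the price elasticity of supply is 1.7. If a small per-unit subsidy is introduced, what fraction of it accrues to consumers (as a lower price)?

Consumer share = 17/23

For a small subsidy around the equilibrium, the benefit split depends on the relative slopes, which at a point are proportional to the elasticities.
Buyer share = εs/(εs + |εd|) = 1.7/(1.7 + 0.6) = 17/23; seller share = |εd|/(εs + |εd|) = 6/23.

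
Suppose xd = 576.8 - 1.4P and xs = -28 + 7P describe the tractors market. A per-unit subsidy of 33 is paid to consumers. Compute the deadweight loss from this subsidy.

Pre-subsidy: 576.8 - 1.4P = -28 + 7P gives P* = 72, x* = 476.
With the rebate, buyers effectively pay Pb = Ps − 33, where Ps is the price sellers receive.
Demand in terms of Ps becomes xd = 576.8 − 1.4(Ps − 33) = 623 - 1.4Ps. Setting this equal to supply: 623 - 1.4Ps = -28 + 7Ps, so Ps = 77.5.
Buyers pay Pb = 77.5 − 33 = 44.5; x' = -28 + 7·77.5 = 514.5.
The subsidy expands output by 514.5 − 476 = 38.5 past the efficient level; on those units the gap between marginal cost and willingness to pay runs from 0 up to 33.
DWL = ½ × 33 × 38.5 = 635.25.

Deadweight loss = 635.25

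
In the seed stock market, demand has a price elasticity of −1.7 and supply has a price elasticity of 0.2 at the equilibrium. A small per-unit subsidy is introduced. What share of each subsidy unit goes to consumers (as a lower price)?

For a small subsidy around the equilibrium, the benefit split depends on the relative slopes, which at a point are proportional to the elasticities.
Buyer share = εs/(εs + |εd|) = 0.2/(0.2 + 1.7) = 2/19; seller share = |εd|/(εs + |εd|) = 17/19.

Consumer share = 2/19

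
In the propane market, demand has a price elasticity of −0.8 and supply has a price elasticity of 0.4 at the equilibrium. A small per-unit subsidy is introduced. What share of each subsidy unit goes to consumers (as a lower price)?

For a small subsidy around the equilibrium, the benefit split depends on the relative slopes, which at a point are proportional to the elasticities.
Buyer share = εs/(εs + |εd|) = 0.4/(0.4 + 0.8) = 1/3; seller share = |εd|/(εs + |εd|) = 2/3.

Consumer share = 1/3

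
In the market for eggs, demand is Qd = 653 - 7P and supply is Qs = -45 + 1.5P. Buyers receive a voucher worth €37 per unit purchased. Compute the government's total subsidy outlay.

Pre-subsidy: 653 - 7P = -45 + 1.5P gives P* = 1396/17, Q* = 1329/17.
With the rebate, buyers effectively pay Pb = Ps − 37, where Ps is the price sellers receive.
Demand in terms of Ps becomes Qd = 653 − 7(Ps − 37) = 912 - 7Ps. Setting this equal to supply: 912 - 7Ps = -45 + 1.5Ps, so Ps = 1914/17.
Buyers pay Pb = 1914/17 − 37 = 1285/17; Q' = -45 + 1.5·(1914/17) = 2106/17.
Government outlay = subsidy × quantity = 37 × 2106/17 = 77922/17.

Government cost = 77922/17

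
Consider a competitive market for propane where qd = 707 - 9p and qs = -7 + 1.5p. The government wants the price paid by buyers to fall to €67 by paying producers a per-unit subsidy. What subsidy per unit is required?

Required subsidy s = €7 per unit

At a buyer price of 67, quantity demanded is 707 − 9·67 = 104.
Sellers supply 104 only when they receive ps with -7 + 1.5·ps = 104, i.e. ps = 74.
s = ps − pb = 74 − 67 = 7.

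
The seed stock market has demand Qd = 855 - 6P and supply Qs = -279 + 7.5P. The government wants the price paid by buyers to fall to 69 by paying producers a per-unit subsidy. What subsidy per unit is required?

Required subsidy s = 27 per unit

At a buyer price of 69, quantity demanded is 855 − 6·69 = 441.
Sellers supply 441 only when they receive Ps with -279 + 7.5·Ps = 441, i.e. Ps = 96.
s = Ps − Pb = 96 − 69 = 27.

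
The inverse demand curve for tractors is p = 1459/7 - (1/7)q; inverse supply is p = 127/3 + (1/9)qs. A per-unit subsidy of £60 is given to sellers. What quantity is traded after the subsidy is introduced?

q' = 890.25

Pre-subsidy: 1459/7 - (1/7)q = 127/3 + (1/9)q gives q* = 654 and p* = 115.
With the subsidy, sellers receive ps = pb + 60 for each unit, where pb is the price buyers pay.
On the curves, pb = 1459/7 - (1/7)q and ps = 127/3 + (1/9)q; the wedge ps − pb = 60 gives 127/3 + (1/9)q − (1459/7 - (1/7)q) = 60, so q' = 890.25.
Then pb = 1459/7 − (1/7)·890.25 = 81.25 and ps = 127/3 + (1/9)·890.25 = 141.25.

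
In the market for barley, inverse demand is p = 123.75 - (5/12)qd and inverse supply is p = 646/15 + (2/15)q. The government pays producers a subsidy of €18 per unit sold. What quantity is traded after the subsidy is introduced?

q' = 5921/33

Pre-subsidy: 123.75 - (5/12)q = 646/15 + (2/15)q gives q* = 4841/33 and p* = 6200/99.
With the subsidy, sellers receive ps = pb + 18 for each unit, where pb is the price buyers pay.
On the curves, pb = 123.75 - (5/12)q and ps = 646/15 + (2/15)q; the wedge ps − pb = 18 gives 646/15 + (2/15)q − (123.75 - (5/12)q) = 18, so q' = 5921/33.
Then pb = 123.75 − (5/12)·(5921/33) = 4850/99 and ps = 646/15 + (2/15)·(5921/33) = 6632/99.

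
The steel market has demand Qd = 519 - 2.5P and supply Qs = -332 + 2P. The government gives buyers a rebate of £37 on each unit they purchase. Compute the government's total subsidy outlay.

Government cost = 9694/3

Pre-subsidy: 519 - 2.5P = -332 + 2P gives P* = 1702/9, Q* = 416/9.
With the rebate, buyers effectively pay Pb = Ps − 37, where Ps is the price sellers receive.
Demand in terms of Ps becomes Qd = 519 − 2.5(Ps − 37) = 611.5 - 2.5Ps. Setting this equal to supply: 611.5 - 2.5Ps = -332 + 2Ps, so Ps = 629/3.
Buyers pay Pb = 629/3 − 37 = 518/3; Q' = -332 + 2·(629/3) = 262/3.
Government outlay = subsidy × quantity = 37 × 262/3 = 9694/3.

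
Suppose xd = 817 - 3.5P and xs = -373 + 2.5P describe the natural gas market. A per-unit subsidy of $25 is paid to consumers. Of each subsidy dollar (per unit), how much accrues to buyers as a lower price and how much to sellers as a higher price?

Buyers gain 125/12 per unit; sellers gain 175/12 per unit

Pre-subsidy: 817 - 3.5P = -373 + 2.5P gives P* = 595/3, x* = 737/6.
With the rebate, buyers effectively pay Pb = Ps − 25, where Ps is the price sellers receive.
Demand in terms of Ps becomes xd = 817 − 3.5(Ps − 25) = 904.5 - 3.5Ps. Setting this equal to supply: 904.5 - 3.5Ps = -373 + 2.5Ps, so Ps = 2555/12.
Buyers pay Pb = 2555/12 − 25 = 2255/12; x' = -373 + 2.5·(2555/12) = 3823/24.
Buyers' price falls by P* − Pb = 595/3 − 2255/12 = 125/12; sellers' price rises by Ps − P* = 2555/12 − 595/3 = 175/12.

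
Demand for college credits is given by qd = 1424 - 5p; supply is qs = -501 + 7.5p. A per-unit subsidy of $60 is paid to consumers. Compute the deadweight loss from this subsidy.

Deadweight loss = $5400

Pre-subsidy: 1424 - 5p = -501 + 7.5p gives p* = 154, q* = 654.
With the rebate, buyers effectively pay pb = ps − 60, where ps is the price sellers receive.
Demand in terms of ps becomes qd = 1424 − 5(ps − 60) = 1724 - 5ps. Setting this equal to supply: 1724 - 5ps = -501 + 7.5ps, so ps = 178.
Buyers pay pb = 178 − 60 = 118; q' = -501 + 7.5·178 = 834.
The subsidy expands output by 834 − 654 = 180 past the efficient level; on those units the gap between marginal cost and willingness to pay runs from 0 up to 60.
DWL = ½ × 60 × 180 = 5400.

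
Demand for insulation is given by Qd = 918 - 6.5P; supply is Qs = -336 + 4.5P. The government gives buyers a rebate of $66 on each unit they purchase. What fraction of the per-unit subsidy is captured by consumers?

Pre-subsidy: 918 - 6.5P = -336 + 4.5P gives P* = 114, Q* = 177.
With the rebate, buyers effectively pay Pb = Ps − 66, where Ps is the price sellers receive.
Demand in terms of Ps becomes Qd = 918 − 6.5(Ps − 66) = 1347 - 6.5Ps. Setting this equal to supply: 1347 - 6.5Ps = -336 + 4.5Ps, so Ps = 153.
Buyers pay Pb = 153 − 66 = 87; Q' = -336 + 4.5·153 = 352.5.
Buyers' price falls by P* − Pb = 114 − 87 = 27; sellers' price rises by Ps − P* = 153 − 114 = 39.
So consumers capture 27/66 = 9/22 of each unit of subsidy.

Consumer share = 9/22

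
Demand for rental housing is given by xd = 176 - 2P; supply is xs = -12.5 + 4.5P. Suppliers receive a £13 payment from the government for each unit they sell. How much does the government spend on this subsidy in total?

Pre-subsidy: 176 - 2P = -12.5 + 4.5P gives P* = 29, x* = 118.
With the subsidy, sellers receive Ps = Pb + 13 for each unit, where Pb is the price buyers pay.
Supply in terms of Pb becomes xs = -12.5 + 4.5(Pb + 13) = 46 + 4.5Pb. Setting this equal to demand: 176 - 2Pb = 46 + 4.5Pb, so Pb = 20.
Sellers receive Ps = 20 + 13 = 33; x' = 176 − 2·20 = 136.
Government outlay = subsidy × quantity = 13 × 136 = 1768.

Government cost = £1768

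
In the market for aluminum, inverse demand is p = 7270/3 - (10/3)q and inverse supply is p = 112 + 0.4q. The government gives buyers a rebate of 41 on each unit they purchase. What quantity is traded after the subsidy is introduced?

Pre-subsidy: 7270/3 - (10/3)q = 112 + 0.4q gives q* = 17335/28 and p* = 5035/14.
With the rebate, buyers effectively pay pb = ps − 41, where ps is the price sellers receive.
On the curves, pb = 7270/3 - (10/3)q and ps = 112 + 0.4q; the wedge ps − pb = 41 gives 112 + 0.4q − (7270/3 - (10/3)q) = 41, so q' = 35285/56.
Then pb = 7270/3 − (10/3)·(35285/56) = 9045/28 and ps = 112 + 0.4·(35285/56) = 10193/28.

q' = 35285/56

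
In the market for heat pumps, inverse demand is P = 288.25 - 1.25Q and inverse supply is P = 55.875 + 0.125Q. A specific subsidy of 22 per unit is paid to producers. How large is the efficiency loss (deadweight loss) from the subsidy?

Pre-subsidy: 288.25 - 1.25Q = 55.875 + 0.125Q gives Q* = 169 and P* = 77.
With the subsidy, sellers receive Ps = Pb + 22 for each unit, where Pb is the price buyers pay.
On the curves, Pb = 288.25 - 1.25Q and Ps = 55.875 + 0.125Q; the wedge Ps − Pb = 22 gives 55.875 + 0.125Q − (288.25 - 1.25Q) = 22, so Q' = 185.
Then Pb = 288.25 − 1.25·185 = 57 and Ps = 55.875 + 0.125·185 = 79.
The subsidy expands output by 185 − 169 = 16 past the efficient level; on those units the gap between marginal cost and willingness to pay runs from 0 up to 22.
DWL = ½ × 22 × 16 = 176.

Deadweight loss = 176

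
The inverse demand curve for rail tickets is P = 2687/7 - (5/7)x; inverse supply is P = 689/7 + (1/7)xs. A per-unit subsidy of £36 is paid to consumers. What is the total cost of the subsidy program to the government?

Pre-subsidy: 2687/7 - (5/7)x = 689/7 + (1/7)x gives x* = 333 and P* = 146.
With the rebate, buyers effectively pay Pb = Ps − 36, where Ps is the price sellers receive.
On the curves, Pb = 2687/7 - (5/7)x and Ps = 689/7 + (1/7)x; the wedge Ps − Pb = 36 gives 689/7 + (1/7)x − (2687/7 - (5/7)x) = 36, so x' = 375.
Then Pb = 2687/7 − (5/7)·375 = 116 and Ps = 689/7 + (1/7)·375 = 152.
Government outlay = subsidy × quantity = 36 × 375 = 13500.

Government cost = £13500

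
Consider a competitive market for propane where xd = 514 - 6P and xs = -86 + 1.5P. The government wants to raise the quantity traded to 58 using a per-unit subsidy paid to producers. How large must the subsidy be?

Required subsidy s = 20 per unit

At x = 58, invert demand for the buyer price: Pb = (514 − 58)/6 = 76; invert supply for the seller price: Ps = (58 − (-86))/1.5 = 96.
The subsidy must fill the gap: s = Ps − Pb = 96 − 76 = 20.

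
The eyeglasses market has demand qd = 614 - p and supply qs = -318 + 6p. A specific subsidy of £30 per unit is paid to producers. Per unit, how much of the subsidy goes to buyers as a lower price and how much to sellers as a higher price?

Buyers gain 180/7 per unit; sellers gain 30/7 per unit

Pre-subsidy: 614 - p = -318 + 6p gives p* = 932/7, q* = 3366/7.
With the subsidy, sellers receive ps = pb + 30 for each unit, where pb is the price buyers pay.
Supply in terms of pb becomes qs = -318 + 6(pb + 30) = -138 + 6pb. Setting this equal to demand: 614 - pb = -138 + 6pb, so pb = 752/7.
Sellers receive ps = 752/7 + 30 = 962/7; q' = 614 − 1·(752/7) = 3546/7.
Buyers' price falls by p* − pb = 932/7 − 752/7 = 180/7; sellers' price rises by ps − p* = 962/7 − 932/7 = 30/7.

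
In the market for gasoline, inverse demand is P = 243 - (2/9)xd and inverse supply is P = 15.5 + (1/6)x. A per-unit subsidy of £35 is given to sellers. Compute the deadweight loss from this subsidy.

Pre-subsidy: 243 - (2/9)x = 15.5 + (1/6)x gives x* = 585 and P* = 113.
With the subsidy, sellers receive Ps = Pb + 35 for each unit, where Pb is the price buyers pay.
On the curves, Pb = 243 - (2/9)x and Ps = 15.5 + (1/6)x; the wedge Ps − Pb = 35 gives 15.5 + (1/6)x − (243 - (2/9)x) = 35, so x' = 675.
Then Pb = 243 − (2/9)·675 = 93 and Ps = 15.5 + (1/6)·675 = 128.
The subsidy expands output by 675 − 585 = 90 past the efficient level; on those units the gap between marginal cost and willingness to pay runs from 0 up to 35.
DWL = ½ × 35 × 90 = 1575.

Deadweight loss = £1575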